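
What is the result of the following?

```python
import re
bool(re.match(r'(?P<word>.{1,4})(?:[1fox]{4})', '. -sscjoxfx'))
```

The pattern matches 1 to 4 of any character (captured as 'word'); then exactly 4 of one of [1fox] (non-capturing group).
`re.match` won't scan ahead — the pattern has to work from the very first character.
Here the string doesn't start with a match, so the call returns None, and `bool(None)` is False.

False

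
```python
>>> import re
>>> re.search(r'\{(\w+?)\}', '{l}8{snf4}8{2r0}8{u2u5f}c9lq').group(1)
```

'l'

`re.search` tries every starting position until one works.
The match spans [0:3] → '{l}'.
Captured: group 1 = 'l'.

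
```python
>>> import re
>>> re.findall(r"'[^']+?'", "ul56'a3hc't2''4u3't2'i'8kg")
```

["'a3hc'", "'4u3'", "'i'"]

Matches: at [4:10] → "'a3hc'"; at [13:18] → "'4u3'"; at [20:23] → "'i'".
`findall` yields the raw match text (3 of them) because the pattern has no groups.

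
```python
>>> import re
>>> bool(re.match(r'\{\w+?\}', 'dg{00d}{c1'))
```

`re.match` won't scan ahead — the pattern has to work from the very first character.
Here the string doesn't start with a match, so the call returns None, and `bool(None)` is False.

False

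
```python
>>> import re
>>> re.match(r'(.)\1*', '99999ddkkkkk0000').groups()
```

The match spans [0:5] → '99999'.
Captured: group 1 = '9'.

('9',)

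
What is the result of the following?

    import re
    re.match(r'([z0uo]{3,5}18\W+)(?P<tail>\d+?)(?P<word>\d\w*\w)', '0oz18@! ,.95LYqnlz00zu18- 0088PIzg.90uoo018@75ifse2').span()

This matches 3 to 5 of one of [z0uo], then the literal '18', then one or more of a non-word character (captured); then one or more of a digit (lazy) (captured as 'tail'); then a digit, then zero or more of a word character, then a word character (captured as 'word').
With `match`, the pattern is implicitly anchored at the beginning.
The match spans [0:24] → '0oz18@! ,.95LYqnlz00zu18'.
Captured: group 1 = '0oz18@! ,.', group 2 = '9', group 3 = '5LYqnlz00zu18'.

(0, 24)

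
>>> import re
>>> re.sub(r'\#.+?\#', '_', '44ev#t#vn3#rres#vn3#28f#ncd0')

'44ev_vn3_vn3_ncd0'

Each match is replaced by '_'.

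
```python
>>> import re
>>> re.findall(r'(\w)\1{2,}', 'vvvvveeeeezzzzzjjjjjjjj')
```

The backreference `\1` re-matches whatever the first group consumed, character for character.
Scanning left to right: at [0:5] match 'vvvvv', group 1 = 'v'; at [5:10] match 'eeeee', group 1 = 'e'; at [10:15] match 'zzzzz', group 1 = 'z'; at [15:23] match 'jjjjjjjj', group 1 = 'j'.
With a single group, `findall` returns only what that group captured — 4 items.

['v', 'e', 'z', 'j']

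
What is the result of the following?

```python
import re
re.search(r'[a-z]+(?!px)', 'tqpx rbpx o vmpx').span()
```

The negative lookaround is zero-width — it rules out positions where the adjacent text would match, without consuming anything.
Unlike `match`, `search` isn't anchored — it looks for the pattern anywhere in the string.
The match spans [0:4] → 'tqpx'.

(0, 4)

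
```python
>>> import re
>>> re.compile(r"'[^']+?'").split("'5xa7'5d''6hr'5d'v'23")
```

['', "5d'", '5d', '23']

Matches to split on: at [0:6] → "'5xa7'"; at [9:14] → "'6hr'"; at [16:19] → "'v'".
Splitting on the pattern gives 4 pieces.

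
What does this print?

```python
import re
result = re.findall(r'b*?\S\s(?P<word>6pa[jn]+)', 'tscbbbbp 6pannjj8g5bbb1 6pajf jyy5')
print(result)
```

This matches zero or more of a literal 'b' (lazy), then a non-whitespace character, then whitespace; then the literal '6pa', then one or more of one of [jn] (captured as 'word').
Because there's exactly one group, `findall` drops the full match and keeps group 1 from each hit.

['6pannjj', '6paj']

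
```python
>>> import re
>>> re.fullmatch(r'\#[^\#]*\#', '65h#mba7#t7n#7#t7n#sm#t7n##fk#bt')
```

None

`fullmatch` succeeds only if the pattern covers the string from start to end.
Here the string isn't matched end-to-end, so the call returns None.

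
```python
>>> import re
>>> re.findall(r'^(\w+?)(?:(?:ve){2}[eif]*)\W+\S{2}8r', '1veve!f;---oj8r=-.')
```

The pattern matches anchored at the start of the string; then one or more of a word character (lazy) (captured); then the literal 've' repeated 2 times, then zero or more of one of [eif] (non-capturing group); then one or more of a non-word character, then exactly 2 of a non-whitespace character, then the literal '8r'.
One capturing group, so `findall` returns just the captured substring from each match — 0 in all.
Nothing in the string satisfies the pattern, so the list is empty.

[]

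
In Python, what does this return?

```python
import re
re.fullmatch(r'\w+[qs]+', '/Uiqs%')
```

None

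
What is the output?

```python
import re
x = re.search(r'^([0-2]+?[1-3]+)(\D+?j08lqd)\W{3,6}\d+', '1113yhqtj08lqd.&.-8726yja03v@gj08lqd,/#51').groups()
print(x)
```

('1113', 'yhqtj08lqd')

This matches anchored at the start of the string; then one or more of a character in [0-2] (lazy), then one or more of a character in [1-3] (captured); then one or more of a non-digit (lazy), then the literal 'j08', then the literal 'lqd' (captured); then 3 to 6 of a non-word character, then one or more of a digit.
`re.search` tries every starting position until one works.
The match spans [0:22] → '1113yhqtj08lqd.&.-8726'.
Captured: group 1 = '1113', group 2 = 'yhqtj08lqd'.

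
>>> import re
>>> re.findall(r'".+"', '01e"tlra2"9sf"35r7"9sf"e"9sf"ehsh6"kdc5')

['"tlra2"9sf"35r7"9sf"e"9sf"ehsh6"']

Since nothing is captured, `findall` lists the 1 matched substring directly.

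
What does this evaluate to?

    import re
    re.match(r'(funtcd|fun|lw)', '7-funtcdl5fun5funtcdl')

None

`match` is anchored at position 0; if the pattern doesn't fit there, it returns None.
Here position 0 doesn't satisfy it, so the call returns None.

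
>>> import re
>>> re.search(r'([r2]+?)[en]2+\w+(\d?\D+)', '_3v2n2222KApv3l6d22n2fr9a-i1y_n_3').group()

'2n2222KApv3l6d22n2fr9a-i'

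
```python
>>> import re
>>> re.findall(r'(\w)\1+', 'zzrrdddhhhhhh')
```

After group 1 captures some text, `\1` only succeeds where that same text appears again.
Walking the string: at [0:2] match 'zz', group 1 = 'z'; at [2:4] match 'rr', group 1 = 'r'; at [4:7] match 'ddd', group 1 = 'd'; at [7:13] match 'hhhhhh', group 1 = 'h'.
Because there's exactly one group, `findall` drops the full match and keeps group 1 from each hit.

['z', 'r', 'd', 'h']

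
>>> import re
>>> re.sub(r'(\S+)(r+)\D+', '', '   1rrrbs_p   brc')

'   '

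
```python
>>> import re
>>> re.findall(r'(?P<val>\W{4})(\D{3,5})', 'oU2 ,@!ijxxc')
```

Pattern: exactly 4 of a non-word character (captured as 'val'); then 3 to 5 of a non-digit (captured).
Scanning left to right: at [3:12] match ' ,@!ijxxc', groups = (' ,@!', 'ijxxc').
`findall` packs the 2 group values into a tuple for every match.

[(' ,@!', 'ijxxc')]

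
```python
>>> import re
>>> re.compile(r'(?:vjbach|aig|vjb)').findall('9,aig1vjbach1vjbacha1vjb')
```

Branches in `(...|...)` are attempted left-to-right; the first branch that allows the whole pattern to succeed is taken.
Matches: at [2:5] → 'aig'; at [6:12] → 'vjbach'; at [13:19] → 'vjbach'; at [21:24] → 'vjb'.
`findall` yields the raw match text (4 of them) because the pattern has no groups.

['aig', 'vjbach', 'vjbach', 'vjb']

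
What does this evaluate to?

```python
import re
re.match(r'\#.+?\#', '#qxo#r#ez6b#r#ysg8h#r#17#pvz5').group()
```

'#qxo#'

A `+?`/`*?`/`{m,n}?` starts at its minimum and grows only as far as needed for what follows to match.
`match` is anchored at position 0; if the pattern doesn't fit there, it returns None.
The match spans [0:5] → '#qxo#'.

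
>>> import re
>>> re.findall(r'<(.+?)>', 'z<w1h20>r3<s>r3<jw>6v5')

['w1h20', 's', 'jw']

Lazy quantifiers expand one character at a time until the remainder of the pattern can match.
`findall` collects group 1 from each match (3 total).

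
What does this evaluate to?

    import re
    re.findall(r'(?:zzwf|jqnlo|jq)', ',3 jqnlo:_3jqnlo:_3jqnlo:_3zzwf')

['jqnlo', 'jqnlo', 'jqnlo', 'zzwf']

Alternation tries branches left to right and keeps the first one that lets the overall match succeed at that position.
With no groups in the pattern, `findall` gives back each whole match — 4 here.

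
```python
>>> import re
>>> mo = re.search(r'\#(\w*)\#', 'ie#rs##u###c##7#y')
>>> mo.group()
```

'#rs#'

Unlike `match`, `search` isn't anchored — it looks for the pattern anywhere in the string.
The match spans [2:6] → '#rs#'.
Captured: group 1 = 'rs'.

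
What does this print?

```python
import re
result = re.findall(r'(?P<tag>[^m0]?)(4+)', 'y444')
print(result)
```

[('y', '444')]

This matches optionally any character except [m0] (captured as 'tag'); then one or more of a literal '4' (captured).
Walking the string: at [0:4] match 'y444', groups = ('y', '444').
With 2 capturing groups, `findall` returns a 2-tuple per match.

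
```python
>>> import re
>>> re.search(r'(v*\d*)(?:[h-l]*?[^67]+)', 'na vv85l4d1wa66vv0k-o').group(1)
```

''

This matches zero or more of the literal 'v', then zero or more of a digit (captured); then zero or more of a character in [h-l] (lazy), then one or more of any character except [67] (non-capturing group).
`re.search` tries every starting position until one works.
The match spans [0:13] → 'na vv85l4d1wa'.
Captured: group 1 = ''.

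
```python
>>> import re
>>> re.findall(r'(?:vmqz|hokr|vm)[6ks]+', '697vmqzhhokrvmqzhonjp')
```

[]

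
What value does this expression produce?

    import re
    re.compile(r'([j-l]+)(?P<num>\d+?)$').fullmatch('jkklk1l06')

`re.fullmatch` requires the pattern to consume the entire string.
Here the string isn't matched end-to-end, so the call returns None.

None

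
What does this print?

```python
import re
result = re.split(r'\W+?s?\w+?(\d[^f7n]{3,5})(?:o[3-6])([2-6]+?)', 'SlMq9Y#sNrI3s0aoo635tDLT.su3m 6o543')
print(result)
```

The pattern matches one or more of a non-word character (lazy), then optionally the literal 's', then one or more of a word character (lazy); then a digit, then 3 to 5 of any character except [f7n] (captured); then a literal 'o', then a character in [3-6] (non-capturing group); then one or more of a character in [2-6] (lazy) (captured).
A non-greedy quantifier consumes as few characters as it can — just enough that the remainder of the pattern still matches from where it stops; whatever follows it matches normally.
Matches to split on: at [6:19] → '#sNrI3s0aoo63'; at [24:34] → '.su3m 6o54'.
Because the pattern has a capturing group, `split` also inserts each captured text between the pieces.

['SlMq9Y', '3s0ao', '3', '5tDLT', '3m 6', '4', '3']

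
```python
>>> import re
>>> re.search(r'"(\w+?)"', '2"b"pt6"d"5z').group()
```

`re.search` scans for the first position where the pattern succeeds.
The match spans [1:4] → '"b"'.
Captured: group 1 = 'b'.

'"b"'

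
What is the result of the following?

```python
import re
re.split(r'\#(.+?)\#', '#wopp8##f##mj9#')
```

['', 'wopp8', '', 'f', '', 'mj9', '']

Lazy quantifiers expand one character at a time until the remainder of the pattern can match.
Matches to split on: at [0:7] → '#wopp8#'; at [7:10] → '#f#'; at [10:15] → '#mj9#'.
The group in the pattern means `split` returns the separators' captures alongside the pieces.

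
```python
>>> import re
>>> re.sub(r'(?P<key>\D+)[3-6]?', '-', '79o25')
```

'79-25'

The pattern matches one or more of a non-digit (captured as 'key'); then optionally a character in [3-6].
Each match is replaced by '-'.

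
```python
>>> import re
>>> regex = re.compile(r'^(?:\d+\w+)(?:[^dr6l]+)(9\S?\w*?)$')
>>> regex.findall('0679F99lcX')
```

['9lcX']

This matches anchored at the start of the string; then one or more of a digit, then one or more of a word character (non-capturing group); then one or more of any character except [dr6l] (non-capturing group); then the literal '9', then optionally a non-whitespace character, then zero or more of a word character (lazy) (captured); then anchored at the end.
Scanning left to right: at [0:10] match '0679F99lcX', group 1 = '9lcX'.
Because there's exactly one group, `findall` drops the full match and keeps group 1 from the one hit.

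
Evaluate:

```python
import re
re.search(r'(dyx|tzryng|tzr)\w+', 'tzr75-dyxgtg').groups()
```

('tzr',)

The match spans [0:5] → 'tzr75'.
Captured: group 1 = 'tzr'.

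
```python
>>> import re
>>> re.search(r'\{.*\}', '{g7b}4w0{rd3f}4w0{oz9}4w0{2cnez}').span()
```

`re.search` tries every starting position until one works.
The match spans [0:32] → '{g7b}4w0{rd3f}4w0{oz9}4w0{2cnez}'.

(0, 32)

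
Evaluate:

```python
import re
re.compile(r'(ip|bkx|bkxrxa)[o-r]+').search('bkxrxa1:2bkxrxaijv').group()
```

Unlike `match`, `search` isn't anchored — it looks for the pattern anywhere in the string.
The match spans [0:4] → 'bkxr'.
Captured: group 1 = 'bkx'.

'bkxr'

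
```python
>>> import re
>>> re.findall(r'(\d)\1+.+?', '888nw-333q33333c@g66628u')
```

['8', '3', '3', '6']

After group 1 captures some text, `\1` only succeeds where that same text appears again.
Scanning left to right: at [0:4] match '888n', group 1 = '8'; at [6:10] match '333q', group 1 = '3'; at [10:16] match '33333c', group 1 = '3'; at [18:22] match '6662', group 1 = '6'.
Because there's exactly one group, `findall` drops the full match and keeps group 1 from each hit.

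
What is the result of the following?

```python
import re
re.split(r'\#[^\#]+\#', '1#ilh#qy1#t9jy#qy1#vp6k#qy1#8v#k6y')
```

The string is cut at each match, leaving 5 pieces.

['1', 'qy1', 'qy1', 'qy1', 'k6y']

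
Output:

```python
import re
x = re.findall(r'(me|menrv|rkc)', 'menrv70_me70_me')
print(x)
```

The regex engine tests alternatives in the order written; an earlier branch that matches wins even if a later one would match more.
Scanning left to right: at [0:2] match 'me', group 1 = 'me'; at [8:10] match 'me', group 1 = 'me'; at [13:15] match 'me', group 1 = 'me'.
`findall` collects group 1 from each match (3 total).

['me', 'me', 'me']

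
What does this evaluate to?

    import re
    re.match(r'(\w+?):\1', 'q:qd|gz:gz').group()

`match` is anchored at position 0; if the pattern doesn't fit there, it returns None.
The match spans [0:3] → 'q:q'.

'q:q'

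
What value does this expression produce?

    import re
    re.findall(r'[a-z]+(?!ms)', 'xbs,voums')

['xbs', 'voums']

Because the assertion is negative and zero-width, positions next to the forbidden text are skipped.
`findall` yields the raw match text (2 of them) because the pattern has no groups.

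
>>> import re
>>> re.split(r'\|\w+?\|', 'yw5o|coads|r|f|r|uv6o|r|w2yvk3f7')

['yw5o', 'r', 'r', 'r|w2yvk3f7']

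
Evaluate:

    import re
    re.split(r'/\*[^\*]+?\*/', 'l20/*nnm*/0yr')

['l20', '0yr']

The string is cut at each match, leaving 2 pieces.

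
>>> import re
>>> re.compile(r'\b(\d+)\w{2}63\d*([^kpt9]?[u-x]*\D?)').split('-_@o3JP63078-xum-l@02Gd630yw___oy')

['-_@o3JP63078-xum-l@', '02', 'yw_', '__oy']

`re.split` interleaves the captured-group text with the surrounding fragments.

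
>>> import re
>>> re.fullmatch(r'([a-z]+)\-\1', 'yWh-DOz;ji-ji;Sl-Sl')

None

The backreference `\1` re-matches whatever the first group consumed, character for character.
For `fullmatch`, every character of the input must be accounted for by the pattern.
Here the string isn't matched end-to-end, so the call returns None.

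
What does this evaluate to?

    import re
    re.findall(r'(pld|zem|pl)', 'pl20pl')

['pl', 'pl']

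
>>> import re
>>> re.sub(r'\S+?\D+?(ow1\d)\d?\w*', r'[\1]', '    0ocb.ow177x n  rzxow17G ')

'    [ow17] [ow17] '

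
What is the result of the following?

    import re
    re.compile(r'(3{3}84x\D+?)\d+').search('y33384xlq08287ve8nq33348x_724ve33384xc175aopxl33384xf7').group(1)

'33384xlq'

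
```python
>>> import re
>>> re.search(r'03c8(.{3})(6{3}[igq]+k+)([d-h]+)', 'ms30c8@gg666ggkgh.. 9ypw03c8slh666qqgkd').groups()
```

('slh', '666qqgk', 'd')

The match spans [24:39] → '03c8slh666qqgkd'.
Captured: group 1 = 'slh', group 2 = '666qqgk', group 3 = 'd'.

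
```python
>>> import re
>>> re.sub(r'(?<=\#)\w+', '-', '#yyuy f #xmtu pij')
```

'#- f #- pij'

Lookahead/lookbehind check context without consuming it, so the matched span excludes the asserted characters.
`sub` substitutes '-' at each match site.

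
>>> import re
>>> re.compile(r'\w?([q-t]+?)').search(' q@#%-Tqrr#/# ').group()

This matches optionally a word character; then one or more of a character in [q-t] (lazy) (captured).
Unlike `match`, `search` isn't anchored — it looks for the pattern anywhere in the string.
The match spans [1:2] → 'q'.
Captured: group 1 = 'q'.

'q'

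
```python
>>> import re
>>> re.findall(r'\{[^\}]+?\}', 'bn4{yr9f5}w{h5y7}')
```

['{yr9f5}', '{h5y7}']

With no groups in the pattern, `findall` gives back each whole match — 2 here.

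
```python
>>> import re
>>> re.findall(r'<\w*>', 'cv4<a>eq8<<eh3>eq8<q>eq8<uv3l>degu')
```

Scanning left to right: at [3:6] → '<a>'; at [10:15] → '<eh3>'; at [18:21] → '<q>'; at [24:30] → '<uv3l>'.
No capturing groups, so `findall` returns the 4 full match strings.

['<a>', '<eh3>', '<q>', '<uv3l>']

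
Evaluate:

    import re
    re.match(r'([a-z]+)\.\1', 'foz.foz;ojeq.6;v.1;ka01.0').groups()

('foz',)

The match spans [0:7] → 'foz.foz'.
Captured: group 1 = 'foz'.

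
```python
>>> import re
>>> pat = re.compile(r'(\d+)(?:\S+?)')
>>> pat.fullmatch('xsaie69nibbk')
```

Pattern: one or more of a digit (captured); then one or more of a non-whitespace character (lazy) (non-capturing group).
For `fullmatch`, every character of the input must be accounted for by the pattern.
Here the string isn't matched end-to-end, so the call returns None.

None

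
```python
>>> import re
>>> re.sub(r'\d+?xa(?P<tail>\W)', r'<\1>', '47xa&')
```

'<&>'

This matches one or more of a digit (lazy), then the literal 'xa'; then a non-word character (captured as 'tail').
Matches: at [0:5] → '47xa&'.
The replacement refers to a captured group, so each match is rewritten using its own captured text.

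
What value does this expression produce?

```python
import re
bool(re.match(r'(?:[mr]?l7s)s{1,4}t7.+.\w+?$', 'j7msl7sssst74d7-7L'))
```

With `match`, the pattern is implicitly anchored at the beginning.
Here the pattern fails at index 0, so the call returns None, and `bool(None)` is False.

False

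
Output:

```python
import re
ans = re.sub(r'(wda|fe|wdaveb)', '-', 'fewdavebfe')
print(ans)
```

--veb-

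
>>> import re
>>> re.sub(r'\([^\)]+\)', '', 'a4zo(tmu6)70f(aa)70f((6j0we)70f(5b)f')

'a4zo70f70f70ff'

Every occurrence is swapped for ''.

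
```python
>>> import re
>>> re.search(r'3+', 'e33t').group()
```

'33'

The match spans [1:3] → '33'.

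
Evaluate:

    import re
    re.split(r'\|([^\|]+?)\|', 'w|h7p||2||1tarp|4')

Matches to split on: at [1:6] → '|h7p|'; at [6:9] → '|2|'; at [9:16] → '|1tarp|'.
`re.split` interleaves the captured-group text with the surrounding fragments.

['w', 'h7p', '', '2', '', '1tarp', '4']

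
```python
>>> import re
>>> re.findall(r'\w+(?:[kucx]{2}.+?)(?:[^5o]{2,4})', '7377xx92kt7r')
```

The pattern matches one or more of a word character; then exactly 2 of one of [kucx], then one or more of any character (lazy) (non-capturing group); then 2 to 4 of any character except [5o] (non-capturing group).
Lazy quantifiers expand one character at a time until the remainder of the pattern can match.
Matches: at [0:11] → '7377xx92kt7'.
With no groups in the pattern, `findall` gives back each whole match — 1 here.

['7377xx92kt7']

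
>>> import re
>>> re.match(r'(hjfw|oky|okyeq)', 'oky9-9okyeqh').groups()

('oky',)

With `match`, the pattern is implicitly anchored at the beginning.
The match spans [0:3] → 'oky'.
Captured: group 1 = 'oky'.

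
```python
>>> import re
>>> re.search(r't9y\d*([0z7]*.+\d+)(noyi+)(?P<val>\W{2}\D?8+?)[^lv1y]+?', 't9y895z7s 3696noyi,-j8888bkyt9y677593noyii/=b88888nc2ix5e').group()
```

't9y895z7s 3696noyi,-j8888bkyt9y677593noyii/=b88'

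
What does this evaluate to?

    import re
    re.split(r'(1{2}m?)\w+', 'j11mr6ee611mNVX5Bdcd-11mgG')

['j', '11m', '-', '11m', '']

Pattern: exactly 2 of the literal '1', then optionally a literal 'm' (captured); then one or more of a word character.
Matches to split on: at [1:20] → '11mr6ee611mNVX5Bdcd'; at [21:26] → '11mgG'.
Because the pattern has a capturing group, `split` also inserts each captured text between the pieces.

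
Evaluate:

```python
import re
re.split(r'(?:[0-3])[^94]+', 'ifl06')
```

Each match becomes a cut point; 2 segments remain.

['ifl', '']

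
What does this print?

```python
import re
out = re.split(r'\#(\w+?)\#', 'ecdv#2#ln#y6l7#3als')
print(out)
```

['ecdv', '2', 'ln', 'y6l7', '3als']

Matches to split on: at [4:7] → '#2#'; at [9:15] → '#y6l7#'.
The group in the pattern means `split` returns the separators' captures alongside the pieces.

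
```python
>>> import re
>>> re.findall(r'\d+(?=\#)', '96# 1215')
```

['96']

The `(?=…)`/`(?<=…)` assertion just peeks at neighbouring text; it doesn't advance the match position.
Since nothing is captured, `findall` lists the 1 matched substring directly.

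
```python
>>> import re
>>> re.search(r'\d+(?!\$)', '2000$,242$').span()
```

The negative lookahead/lookbehind blocks any match where the forbidden context is present.
Unlike `match`, `search` isn't anchored — it looks for the pattern anywhere in the string.
The match spans [0:3] → '200'.

(0, 3)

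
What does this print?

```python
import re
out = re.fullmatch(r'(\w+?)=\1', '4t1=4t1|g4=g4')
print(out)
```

None

The backreference `\1` re-matches whatever the first group consumed, character for character.
`fullmatch` succeeds only if the pattern covers the string from start to end.
Here the pattern can't cover the whole string, so the call returns None.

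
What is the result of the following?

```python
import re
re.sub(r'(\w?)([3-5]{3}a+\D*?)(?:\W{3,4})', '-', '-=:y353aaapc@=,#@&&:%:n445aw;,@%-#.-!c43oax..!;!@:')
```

'-=:-@&&:%:--#.-!c43oax..!;!@:'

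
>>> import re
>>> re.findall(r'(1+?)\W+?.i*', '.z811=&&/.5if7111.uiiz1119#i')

['11', '111']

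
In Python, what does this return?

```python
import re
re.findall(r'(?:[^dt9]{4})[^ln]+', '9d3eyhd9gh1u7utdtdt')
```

['3eyhd9gh1u7utdtdt']

Pattern: exactly 4 of any character except [dt9] (non-capturing group); then one or more of any character except [ln].
Walking the string: at [2:19] → '3eyhd9gh1u7utdtdt'.
With no groups in the pattern, `findall` gives back each whole match — 1 here.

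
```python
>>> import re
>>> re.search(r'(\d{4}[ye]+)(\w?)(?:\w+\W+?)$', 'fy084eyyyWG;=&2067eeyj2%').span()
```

The match spans [14:24] → '2067eeyj2%'.

(14, 24)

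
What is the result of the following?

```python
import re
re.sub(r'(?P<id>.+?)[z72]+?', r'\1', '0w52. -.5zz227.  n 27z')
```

The pattern matches one or more of any character (lazy) (captured as 'id'); then one or more of one of [z72] (lazy).
A non-greedy quantifier consumes as few characters as it can — just enough that the remainder of the pattern still matches from where it stops; whatever follows it matches normally.
Matches: at [0:4] → '0w52'; at [4:10] → '. -.5z'; at [10:12] → 'z2'; at [12:14] → '27'; at [14:20] → '.  n 2'; ….
Each match is replaced using the text its own group 1 captured.

'0w5. -.5z2.  n 7'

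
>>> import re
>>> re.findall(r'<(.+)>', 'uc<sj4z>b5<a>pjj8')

['sj4z>b5<a']

One capturing group, so `findall` returns just the captured substring from the one match — 1 in all.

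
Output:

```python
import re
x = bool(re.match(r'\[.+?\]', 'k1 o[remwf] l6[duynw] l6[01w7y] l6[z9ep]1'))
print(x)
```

`re.match` only tries the pattern at the start of the string.
Here the string doesn't start with a match, so the call returns None, and `bool(None)` is False.

False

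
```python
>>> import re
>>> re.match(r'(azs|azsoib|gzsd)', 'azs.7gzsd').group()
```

'azs'

`re.match` only tries the pattern at the start of the string.
The match spans [0:3] → 'azs'.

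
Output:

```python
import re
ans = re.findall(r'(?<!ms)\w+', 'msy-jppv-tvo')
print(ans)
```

['msy', 'jppv', 'tvo']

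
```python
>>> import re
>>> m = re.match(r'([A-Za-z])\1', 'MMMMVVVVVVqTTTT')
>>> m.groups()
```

The match spans [0:2] → 'MM'.
Captured: group 1 = 'M'.

('M',)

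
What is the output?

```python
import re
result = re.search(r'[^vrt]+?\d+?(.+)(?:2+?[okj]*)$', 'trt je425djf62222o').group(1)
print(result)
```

The pattern matches one or more of any character except [vrt] (lazy); then one or more of a digit (lazy); then one or more of any character (captured); then one or more of the literal '2' (lazy), then zero or more of one of [okj] (non-capturing group); then anchored at the end.
`search` walks the string left to right and returns the first match it finds.
The match spans [3:18] → ' je425djf62222o'.
Captured: group 1 = '25djf6222'.

25djf6222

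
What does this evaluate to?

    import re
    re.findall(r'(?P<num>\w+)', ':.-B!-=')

This matches one or more of a word character (captured as 'num').
Matches: at [3:4] match 'B', group 1 = 'B'.
`findall` collects group 1 from the one match (1 total).

['B']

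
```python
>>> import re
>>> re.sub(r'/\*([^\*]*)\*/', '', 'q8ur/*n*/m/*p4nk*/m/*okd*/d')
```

Matches: at [4:9] → '/*n*/'; at [10:18] → '/*p4nk*/'; at [19:26] → '/*okd*/'.
Every occurrence is swapped for ''.

'q8urmmd'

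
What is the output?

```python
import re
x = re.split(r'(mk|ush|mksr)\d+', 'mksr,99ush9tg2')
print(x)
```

['mksr,99', 'ush', 'tg2']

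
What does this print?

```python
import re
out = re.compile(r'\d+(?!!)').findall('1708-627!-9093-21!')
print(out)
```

['1708', '62', '9093', '2']

Because the assertion is negative and zero-width, positions next to the forbidden text are skipped.
Scanning left to right: at [0:4] → '1708'; at [5:7] → '62'; at [10:14] → '9093'; at [15:16] → '2'.
`findall` yields the raw match text (4 of them) because the pattern has no groups.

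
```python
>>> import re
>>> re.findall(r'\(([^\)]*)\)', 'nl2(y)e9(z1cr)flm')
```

['y', 'z1cr']

Matches: at [3:6] match '(y)', group 1 = 'y'; at [8:14] match '(z1cr)', group 1 = 'z1cr'.
One capturing group, so `findall` returns just the captured substring from each match — 2 in all.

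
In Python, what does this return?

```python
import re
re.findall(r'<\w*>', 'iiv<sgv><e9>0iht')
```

Matches: at [3:8] → '<sgv>'; at [8:12] → '<e9>'.
`findall` yields the raw match text (2 of them) because the pattern has no groups.

['<sgv>', '<e9>']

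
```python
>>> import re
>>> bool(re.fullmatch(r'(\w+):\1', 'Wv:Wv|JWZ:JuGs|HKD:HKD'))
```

False

`re.fullmatch` is like wrapping the pattern in `^…$` (in single-line mode).
Here there's no way to consume every character, so the call returns None, and `bool(None)` is False.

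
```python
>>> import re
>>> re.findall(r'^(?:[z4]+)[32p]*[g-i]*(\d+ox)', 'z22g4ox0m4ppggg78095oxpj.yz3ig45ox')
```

['4ox']

This matches anchored at the start of the string; then one or more of one of [z4] (non-capturing group); then zero or more of one of [32p], then zero or more of a character in [g-i]; then one or more of a digit, then the literal 'ox' (captured).
Matches: at [0:7] match 'z22g4ox', group 1 = '4ox'.
`findall` collects group 1 from the one match (1 total).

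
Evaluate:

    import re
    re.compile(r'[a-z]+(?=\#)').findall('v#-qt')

Because the assertion is zero-width, the text it checks is not consumed and won't appear in the result.
Scanning left to right: at [0:1] → 'v'.
With no groups in the pattern, `findall` gives back each whole match — 1 here.

['v']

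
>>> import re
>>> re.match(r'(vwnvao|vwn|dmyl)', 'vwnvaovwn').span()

(0, 6)

`re.match` only tries the pattern at the start of the string.
The match spans [0:6] → 'vwnvao'.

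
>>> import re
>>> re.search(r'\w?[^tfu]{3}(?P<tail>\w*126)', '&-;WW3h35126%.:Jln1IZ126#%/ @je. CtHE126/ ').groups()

('WW3h35126',)

This matches optionally a word character, then exactly 3 of any character except [tfu]; then zero or more of a word character, then the literal '126' (captured as 'tail').
`re.search` tries every starting position until one works.
The match spans [0:12] → '&-;WW3h35126'.
Captured: group 1 = 'WW3h35126'.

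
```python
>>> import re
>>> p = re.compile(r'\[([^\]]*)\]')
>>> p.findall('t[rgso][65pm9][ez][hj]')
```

Because there's exactly one group, `findall` drops the full match and keeps group 1 from each hit.

['rgso', '65pm9', 'ez', 'hj']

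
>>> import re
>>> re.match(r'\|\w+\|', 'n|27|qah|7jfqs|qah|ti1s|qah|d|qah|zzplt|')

`re.match` only tries the pattern at the start of the string.
Here position 0 doesn't satisfy it, so the call returns None.

None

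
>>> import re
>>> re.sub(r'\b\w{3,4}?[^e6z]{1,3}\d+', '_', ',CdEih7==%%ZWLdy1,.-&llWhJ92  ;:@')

',_==%%_,.-&_  ;:@'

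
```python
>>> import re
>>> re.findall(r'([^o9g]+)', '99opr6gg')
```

['pr6']

Pattern: one or more of any character except [o9g] (captured).
Matches: at [3:6] match 'pr6', group 1 = 'pr6'.
Because there's exactly one group, `findall` drops the full match and keeps group 1 from the one hit.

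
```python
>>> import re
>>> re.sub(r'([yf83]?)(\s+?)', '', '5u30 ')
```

'5u30'

Pattern: optionally one of [yf83] (captured); then one or more of whitespace (lazy) (captured).
Matches: at [4:5] → ' '.
Every occurrence is swapped for ''.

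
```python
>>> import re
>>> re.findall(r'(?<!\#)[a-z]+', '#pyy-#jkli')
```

['yy', 'kli']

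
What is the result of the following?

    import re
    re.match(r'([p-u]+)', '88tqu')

The pattern matches one or more of a character in [p-u] (captured).
`re.match` won't scan ahead — the pattern has to work from the very first character.
Here position 0 doesn't satisfy it, so the call returns None.

None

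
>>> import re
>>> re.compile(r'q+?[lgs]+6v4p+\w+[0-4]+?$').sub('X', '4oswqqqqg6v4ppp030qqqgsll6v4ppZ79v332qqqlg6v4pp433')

This matches one or more of a literal 'q' (lazy), then one or more of one of [lgs], then the literal '6v4'; then one or more of the literal 'p', then one or more of a word character, then one or more of a character in [0-4] (lazy); then anchored at the end.
Matches: at [4:50] → 'qqqqg6v4ppp030qqqgsll6v4ppZ79v332qqqlg6v4pp433'.
`sub` substitutes 'X' at each match site.

'4oswX'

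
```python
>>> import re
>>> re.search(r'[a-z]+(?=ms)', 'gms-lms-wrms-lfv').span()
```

Because the assertion is zero-width, the text it checks is not consumed and won't appear in the result.
The match spans [0:1] → 'g'.

(0, 1)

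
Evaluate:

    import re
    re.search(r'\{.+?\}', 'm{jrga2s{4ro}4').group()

The match spans [1:13] → '{jrga2s{4ro}'.

'{jrga2s{4ro}'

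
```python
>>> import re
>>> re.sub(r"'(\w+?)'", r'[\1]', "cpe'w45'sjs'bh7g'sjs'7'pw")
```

'cpe[w45]sjs[bh7g]sjs[7]pw'

The replacement refers to a captured group, so each match is rewritten using its own captured text.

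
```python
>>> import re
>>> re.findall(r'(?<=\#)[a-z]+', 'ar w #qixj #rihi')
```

Because the assertion is zero-width, the text it checks is not consumed and won't appear in the result.
Walking the string: at [6:10] → 'qixj'; at [12:16] → 'rihi'.
Since nothing is captured, `findall` lists the 2 matched substrings directly.

['qixj', 'rihi']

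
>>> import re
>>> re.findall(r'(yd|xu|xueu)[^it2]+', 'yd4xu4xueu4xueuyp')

`findall` collects group 1 from the one match (1 total).

['yd']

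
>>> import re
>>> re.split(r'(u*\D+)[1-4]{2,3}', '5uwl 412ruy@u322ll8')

['5', 'uwl ', '', 'ruy@u', 'll8']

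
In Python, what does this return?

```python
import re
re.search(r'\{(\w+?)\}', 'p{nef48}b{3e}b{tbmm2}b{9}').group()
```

`search` walks the string left to right and returns the first match it finds.
The match spans [1:8] → '{nef48}'.
Captured: group 1 = 'nef48'.

'{nef48}'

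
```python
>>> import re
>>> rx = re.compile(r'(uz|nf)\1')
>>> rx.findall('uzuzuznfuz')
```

`\1` is not a pattern — it's the concrete string captured by group 1, re-applied verbatim.
Matches: at [0:4] match 'uzuz', group 1 = 'uz'.
`findall` collects group 1 from the one match (1 total).

['uz']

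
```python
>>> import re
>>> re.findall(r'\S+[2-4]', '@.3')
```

['@.3']

The pattern matches one or more of a non-whitespace character; then a character in [2-4].
Matches: at [0:3] → '@.3'.
Since nothing is captured, `findall` lists the 1 matched substring directly.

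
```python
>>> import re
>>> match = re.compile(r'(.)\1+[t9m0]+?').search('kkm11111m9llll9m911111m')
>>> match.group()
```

'kkm'

`\1` is not a pattern — it's the concrete string captured by group 1, re-applied verbatim.
`re.search` tries every starting position until one works.
The match spans [0:3] → 'kkm'.
Captured: group 1 = 'k'.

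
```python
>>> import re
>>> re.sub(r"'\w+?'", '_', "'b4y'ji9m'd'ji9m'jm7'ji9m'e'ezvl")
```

Matches: at [0:5] → "'b4y'"; at [9:12] → "'d'"; at [16:21] → "'jm7'"; at [25:28] → "'e'".
`sub` substitutes '_' at each match site.

'_ji9m_ji9m_ji9m_ezvl'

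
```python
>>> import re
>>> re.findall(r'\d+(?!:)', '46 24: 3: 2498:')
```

`(?!…)`/`(?<!…)` only lets a position through if the neighbouring text does NOT match; no characters are consumed.
Walking the string: at [0:2] → '46'; at [3:4] → '2'; at [10:13] → '249'.
No capturing groups, so `findall` returns the 3 full match strings.

['46', '2', '249']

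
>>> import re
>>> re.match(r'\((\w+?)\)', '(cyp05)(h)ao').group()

'(cyp05)'

`re.match` only tries the pattern at the start of the string.
The match spans [0:7] → '(cyp05)'.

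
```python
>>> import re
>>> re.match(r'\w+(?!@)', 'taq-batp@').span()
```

(0, 3)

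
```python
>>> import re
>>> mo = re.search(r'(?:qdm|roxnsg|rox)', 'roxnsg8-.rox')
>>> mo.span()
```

Alternation tries branches left to right and keeps the first one that lets the overall match succeed at that position.
`re.search` tries every starting position until one works.
The match spans [0:6] → 'roxnsg'.

(0, 6)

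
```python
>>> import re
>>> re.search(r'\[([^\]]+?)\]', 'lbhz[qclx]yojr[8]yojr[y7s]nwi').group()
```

`search` walks the string left to right and returns the first match it finds.
The match spans [4:10] → '[qclx]'.
Captured: group 1 = 'qclx'.

'[qclx]'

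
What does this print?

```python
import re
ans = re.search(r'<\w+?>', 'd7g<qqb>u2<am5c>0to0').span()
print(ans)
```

(3, 8)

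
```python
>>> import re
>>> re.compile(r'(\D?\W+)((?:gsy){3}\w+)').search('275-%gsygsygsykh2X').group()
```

The match spans [3:18] → '-%gsygsygsykh2X'.

'-%gsygsygsykh2X'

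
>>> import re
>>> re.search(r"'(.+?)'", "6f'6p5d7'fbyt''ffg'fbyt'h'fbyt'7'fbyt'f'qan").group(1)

The match spans [2:9] → "'6p5d7'".
Captured: group 1 = '6p5d7'.

'6p5d7'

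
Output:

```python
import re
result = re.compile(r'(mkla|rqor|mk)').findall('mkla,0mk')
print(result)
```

['mkla', 'mk']

Alternation tries branches left to right and keeps the first one that lets the overall match succeed at that position.
Matches: at [0:4] match 'mkla', group 1 = 'mkla'; at [6:8] match 'mk', group 1 = 'mk'.
One capturing group, so `findall` returns just the captured substring from each match — 2 in all.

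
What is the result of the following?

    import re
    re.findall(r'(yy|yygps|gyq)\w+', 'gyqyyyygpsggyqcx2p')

Matches: at [0:18] match 'gyqyyyygpsggyqcx2p', group 1 = 'gyq'.
Because there's exactly one group, `findall` drops the full match and keeps group 1 from the one hit.

['gyq']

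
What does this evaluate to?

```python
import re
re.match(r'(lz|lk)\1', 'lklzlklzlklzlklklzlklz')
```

`re.match` only tries the pattern at the start of the string.
Here position 0 doesn't satisfy it, so the call returns None.

None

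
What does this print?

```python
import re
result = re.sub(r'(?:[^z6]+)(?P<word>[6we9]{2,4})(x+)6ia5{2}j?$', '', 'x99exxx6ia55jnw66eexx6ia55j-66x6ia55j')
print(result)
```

x99exxx6ia55jnw66eexx6

The pattern matches one or more of any character except [z6] (non-capturing group); then 2 to 4 of one of [6we9] (captured as 'word'); then one or more of a literal 'x' (captured); then the literal '6ia', then exactly 2 of the literal '5', then optionally the literal 'j'; then anchored at the end.
Matches: at [22:37] → 'ia55j-66x6ia55j'.
Every occurrence is swapped for ''.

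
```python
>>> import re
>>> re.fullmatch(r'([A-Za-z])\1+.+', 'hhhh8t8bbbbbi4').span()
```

For `fullmatch`, every character of the input must be accounted for by the pattern.
The match spans [0:14] → 'hhhh8t8bbbbbi4'.

(0, 14)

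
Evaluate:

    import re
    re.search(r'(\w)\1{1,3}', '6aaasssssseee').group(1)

`\1` has to match the exact text group 1 already captured.
`re.search` scans for the first position where the pattern succeeds.
The match spans [1:4] → 'aaa'.
Captured: group 1 = 'a'.

'a'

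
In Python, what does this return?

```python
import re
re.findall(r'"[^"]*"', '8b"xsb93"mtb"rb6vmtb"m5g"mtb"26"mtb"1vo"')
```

['"xsb93"', '"rb6vmtb"', '"mtb"', '"mtb"']

Scanning left to right: at [2:9] → '"xsb93"'; at [12:21] → '"rb6vmtb"'; at [24:29] → '"mtb"'; at [31:36] → '"mtb"'.
Since nothing is captured, `findall` lists the 4 matched substrings directly.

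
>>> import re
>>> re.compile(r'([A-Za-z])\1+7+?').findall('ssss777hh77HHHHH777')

['s', 'h', 'H']

`\1` is not a pattern — it's the concrete string captured by group 1, re-applied verbatim.
Matches: at [0:5] match 'ssss7', group 1 = 's'; at [7:10] match 'hh7', group 1 = 'h'; at [11:17] match 'HHHHH7', group 1 = 'H'.
One capturing group, so `findall` returns just the captured substring from each match — 3 in all.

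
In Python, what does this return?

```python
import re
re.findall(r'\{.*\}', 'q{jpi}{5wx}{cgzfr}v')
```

Since nothing is captured, `findall` lists the 1 matched substring directly.

['{jpi}{5wx}{cgzfr}']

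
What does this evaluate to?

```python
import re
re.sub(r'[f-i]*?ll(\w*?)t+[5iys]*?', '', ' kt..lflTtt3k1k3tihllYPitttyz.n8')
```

' kt..lflTtt3k1k3tyz.n8'

A non-greedy quantifier consumes as few characters as it can — just enough that the remainder of the pattern still matches from where it stops; whatever follows it matches normally.
`sub` substitutes '' at each match site.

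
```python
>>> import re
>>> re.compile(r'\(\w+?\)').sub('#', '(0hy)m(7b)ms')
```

Matches: at [0:5] → '(0hy)'; at [6:10] → '(7b)'.
Every occurrence is swapped for '#'.

'#m#ms'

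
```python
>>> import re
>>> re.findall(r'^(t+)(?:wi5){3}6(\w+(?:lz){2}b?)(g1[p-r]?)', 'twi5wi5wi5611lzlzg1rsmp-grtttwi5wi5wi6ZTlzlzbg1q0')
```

3 groups means the one result is a tuple of 3 captured strings — 1 here.

[('t', '11lzlz', 'g1r')]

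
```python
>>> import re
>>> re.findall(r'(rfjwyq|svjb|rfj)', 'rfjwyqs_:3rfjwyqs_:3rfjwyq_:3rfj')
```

['rfjwyq', 'rfjwyq', 'rfjwyq', 'rfj']

The regex engine tests alternatives in the order written; an earlier branch that matches wins even if a later one would match more.
Walking the string: at [0:6] match 'rfjwyq', group 1 = 'rfjwyq'; at [10:16] match 'rfjwyq', group 1 = 'rfjwyq'; at [20:26] match 'rfjwyq', group 1 = 'rfjwyq'; at [29:32] match 'rfj', group 1 = 'rfj'.
With a single group, `findall` returns only what that group captured — 4 items.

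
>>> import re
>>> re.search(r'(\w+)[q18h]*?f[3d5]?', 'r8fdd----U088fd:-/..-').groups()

('r8',)

The match spans [0:4] → 'r8fd'.
Captured: group 1 = 'r8'.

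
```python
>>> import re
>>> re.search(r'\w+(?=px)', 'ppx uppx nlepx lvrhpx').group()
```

Because the assertion is zero-width, the text it checks is not consumed and won't appear in the result.
The match spans [0:1] → 'p'.

'p'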